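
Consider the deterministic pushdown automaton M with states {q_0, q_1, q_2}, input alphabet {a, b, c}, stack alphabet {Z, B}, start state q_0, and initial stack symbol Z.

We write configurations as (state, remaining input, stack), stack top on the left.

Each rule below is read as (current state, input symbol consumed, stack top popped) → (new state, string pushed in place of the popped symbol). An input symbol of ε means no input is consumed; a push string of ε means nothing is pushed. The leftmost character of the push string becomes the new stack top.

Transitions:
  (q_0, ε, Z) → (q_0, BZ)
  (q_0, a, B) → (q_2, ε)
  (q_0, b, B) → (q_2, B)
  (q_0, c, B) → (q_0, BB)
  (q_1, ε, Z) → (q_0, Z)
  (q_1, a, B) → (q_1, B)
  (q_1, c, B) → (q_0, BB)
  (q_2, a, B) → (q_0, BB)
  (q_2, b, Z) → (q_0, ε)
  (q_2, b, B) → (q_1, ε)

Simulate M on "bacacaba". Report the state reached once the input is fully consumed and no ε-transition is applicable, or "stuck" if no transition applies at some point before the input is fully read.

stuck

(q_0, bacacaba, Z) ⊢ (q_0, bacacaba, BZ) ⊢ (q_2, acacaba, BZ) ⊢ (q_0, cacaba, BBZ) ⊢ (q_0, acaba, BBBZ) ⊢ (q_2, caba, BBZ)
No transition for (q_2, c, top B); M blocks with input caba remaining.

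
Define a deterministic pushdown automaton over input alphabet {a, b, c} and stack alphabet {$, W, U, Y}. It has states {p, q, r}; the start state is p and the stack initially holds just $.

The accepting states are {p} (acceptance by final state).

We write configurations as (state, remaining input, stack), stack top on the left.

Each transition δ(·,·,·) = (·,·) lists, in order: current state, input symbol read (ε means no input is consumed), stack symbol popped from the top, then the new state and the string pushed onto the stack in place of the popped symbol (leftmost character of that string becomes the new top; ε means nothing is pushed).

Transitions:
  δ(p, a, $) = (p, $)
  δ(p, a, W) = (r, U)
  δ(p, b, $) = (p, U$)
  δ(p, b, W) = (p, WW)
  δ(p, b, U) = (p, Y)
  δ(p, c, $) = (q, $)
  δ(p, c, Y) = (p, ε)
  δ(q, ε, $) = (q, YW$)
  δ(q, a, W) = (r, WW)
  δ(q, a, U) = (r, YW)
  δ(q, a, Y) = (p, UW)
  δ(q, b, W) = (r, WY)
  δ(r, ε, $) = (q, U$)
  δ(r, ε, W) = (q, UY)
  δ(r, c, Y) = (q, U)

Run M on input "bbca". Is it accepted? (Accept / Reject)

Accept

(p, bbca, $)
  read b, top $: go to p, push U$ → (p, bca, U$)
  read b, top U: go to p, push Y → (p, ca, Y$)
  read c, top Y: go to p, push ε → (p, a, $)
  read a, top $: go to p, push $ → (p, ε, $)
All input consumed; state p ∈ F.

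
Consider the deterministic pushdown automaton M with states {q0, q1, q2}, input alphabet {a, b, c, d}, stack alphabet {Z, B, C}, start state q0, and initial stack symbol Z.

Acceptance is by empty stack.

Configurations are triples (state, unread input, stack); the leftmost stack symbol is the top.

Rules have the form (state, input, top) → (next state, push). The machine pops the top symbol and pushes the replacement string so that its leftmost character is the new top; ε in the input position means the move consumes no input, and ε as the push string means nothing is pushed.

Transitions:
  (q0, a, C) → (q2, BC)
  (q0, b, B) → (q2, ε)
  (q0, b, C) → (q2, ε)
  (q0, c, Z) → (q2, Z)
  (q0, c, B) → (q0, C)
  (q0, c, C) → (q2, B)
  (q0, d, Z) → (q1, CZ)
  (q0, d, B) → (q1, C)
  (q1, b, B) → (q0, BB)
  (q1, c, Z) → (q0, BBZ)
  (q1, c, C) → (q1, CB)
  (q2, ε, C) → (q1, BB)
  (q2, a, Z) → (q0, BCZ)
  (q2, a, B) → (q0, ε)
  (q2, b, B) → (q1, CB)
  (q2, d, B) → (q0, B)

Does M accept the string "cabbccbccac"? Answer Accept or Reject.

Reject

(q0, cabbccbccac, Z)
  read c, top Z: go to q2, push Z → (q2, abbccbccac, Z)
  read a, top Z: go to q0, push BCZ → (q0, bbccbccac, BCZ)
  read b, top B: go to q2, push ε → (q2, bccbccac, CZ)
  ε-move, top C: go to q1, push BB → (q1, bccbccac, BBZ)
  read b, top B: go to q0, push BB → (q0, ccbccac, BBBZ)
  read c, top B: go to q0, push C → (q0, cbccac, CBBZ)
  read c, top C: go to q2, push B → (q2, bccac, BBBZ)
  read b, top B: go to q1, push CB → (q1, ccac, CBBBZ)
  read c, top C: go to q1, push CB → (q1, cac, CBBBBZ)
  read c, top C: go to q1, push CB → (q1, ac, CBBBBBZ)
No transition applies at (q1, ac, CBBBBBZ); input not fully consumed.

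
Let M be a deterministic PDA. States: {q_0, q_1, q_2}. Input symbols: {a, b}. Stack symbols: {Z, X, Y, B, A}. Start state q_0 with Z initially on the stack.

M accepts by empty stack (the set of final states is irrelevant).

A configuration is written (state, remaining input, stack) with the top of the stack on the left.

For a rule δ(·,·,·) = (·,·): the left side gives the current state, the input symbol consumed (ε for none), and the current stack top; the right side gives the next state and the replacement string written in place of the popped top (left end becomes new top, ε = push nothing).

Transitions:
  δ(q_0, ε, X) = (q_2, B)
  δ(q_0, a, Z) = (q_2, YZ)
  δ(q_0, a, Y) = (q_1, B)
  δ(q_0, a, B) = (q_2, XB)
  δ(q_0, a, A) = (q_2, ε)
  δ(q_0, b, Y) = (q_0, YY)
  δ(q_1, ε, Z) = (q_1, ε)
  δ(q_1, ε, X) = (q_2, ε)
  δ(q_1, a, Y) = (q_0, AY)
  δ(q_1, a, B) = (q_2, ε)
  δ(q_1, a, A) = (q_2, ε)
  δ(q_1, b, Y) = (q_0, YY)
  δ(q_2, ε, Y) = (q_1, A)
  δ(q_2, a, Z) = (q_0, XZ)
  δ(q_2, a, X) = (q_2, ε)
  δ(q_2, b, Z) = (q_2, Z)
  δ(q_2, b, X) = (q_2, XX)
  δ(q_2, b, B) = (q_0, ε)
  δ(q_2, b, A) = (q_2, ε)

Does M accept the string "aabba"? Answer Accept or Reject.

(q_0, aabba, Z)
  read a, top Z: go to q_2, push YZ → (q_2, abba, YZ)
  ε-move, top Y: go to q_1, push A → (q_1, abba, AZ)
  read a, top A: go to q_2, push ε → (q_2, bba, Z)
  read b, top Z: go to q_2, push Z → (q_2, ba, Z)
  read b, top Z: go to q_2, push Z → (q_2, a, Z)
  read a, top Z: go to q_0, push XZ → (q_0, ε, XZ)
  ε-move, top X: go to q_2, push B → (q_2, ε, BZ)
All input consumed; stack is BZ, not empty, and no further ε-move applies.

Reject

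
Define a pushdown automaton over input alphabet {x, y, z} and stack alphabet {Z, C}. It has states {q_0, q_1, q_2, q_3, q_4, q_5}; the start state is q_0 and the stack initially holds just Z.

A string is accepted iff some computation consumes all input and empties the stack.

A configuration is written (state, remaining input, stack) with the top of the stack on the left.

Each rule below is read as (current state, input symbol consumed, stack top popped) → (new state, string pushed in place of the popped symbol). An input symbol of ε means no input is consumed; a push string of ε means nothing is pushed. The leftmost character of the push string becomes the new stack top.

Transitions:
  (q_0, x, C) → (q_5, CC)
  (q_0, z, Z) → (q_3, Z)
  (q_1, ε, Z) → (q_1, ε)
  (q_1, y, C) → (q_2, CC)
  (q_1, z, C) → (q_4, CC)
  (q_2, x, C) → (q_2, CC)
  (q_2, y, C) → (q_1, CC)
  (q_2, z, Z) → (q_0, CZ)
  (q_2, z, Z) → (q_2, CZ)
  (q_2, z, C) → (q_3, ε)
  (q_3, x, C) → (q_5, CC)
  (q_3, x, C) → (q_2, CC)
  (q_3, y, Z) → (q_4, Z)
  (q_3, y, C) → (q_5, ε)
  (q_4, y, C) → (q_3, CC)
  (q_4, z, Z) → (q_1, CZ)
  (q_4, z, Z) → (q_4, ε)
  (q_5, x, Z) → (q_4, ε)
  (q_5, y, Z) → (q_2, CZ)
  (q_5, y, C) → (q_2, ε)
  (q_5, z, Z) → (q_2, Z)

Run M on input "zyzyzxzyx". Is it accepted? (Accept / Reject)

Accept

One accepting computation: (q_0, zyzyzxzyx, Z) ⊢ (q_3, yzyzxzyx, Z) ⊢ (q_4, zyzxzyx, Z) ⊢ (q_1, yzxzyx, CZ) ⊢ (q_2, zxzyx, CCZ) ⊢ (q_3, xzyx, CZ) ⊢ (q_2, zyx, CCZ) ⊢ (q_3, yx, CZ) ⊢ (q_5, x, Z) ⊢ (q_4, ε, ε)
All input consumed and the stack is empty.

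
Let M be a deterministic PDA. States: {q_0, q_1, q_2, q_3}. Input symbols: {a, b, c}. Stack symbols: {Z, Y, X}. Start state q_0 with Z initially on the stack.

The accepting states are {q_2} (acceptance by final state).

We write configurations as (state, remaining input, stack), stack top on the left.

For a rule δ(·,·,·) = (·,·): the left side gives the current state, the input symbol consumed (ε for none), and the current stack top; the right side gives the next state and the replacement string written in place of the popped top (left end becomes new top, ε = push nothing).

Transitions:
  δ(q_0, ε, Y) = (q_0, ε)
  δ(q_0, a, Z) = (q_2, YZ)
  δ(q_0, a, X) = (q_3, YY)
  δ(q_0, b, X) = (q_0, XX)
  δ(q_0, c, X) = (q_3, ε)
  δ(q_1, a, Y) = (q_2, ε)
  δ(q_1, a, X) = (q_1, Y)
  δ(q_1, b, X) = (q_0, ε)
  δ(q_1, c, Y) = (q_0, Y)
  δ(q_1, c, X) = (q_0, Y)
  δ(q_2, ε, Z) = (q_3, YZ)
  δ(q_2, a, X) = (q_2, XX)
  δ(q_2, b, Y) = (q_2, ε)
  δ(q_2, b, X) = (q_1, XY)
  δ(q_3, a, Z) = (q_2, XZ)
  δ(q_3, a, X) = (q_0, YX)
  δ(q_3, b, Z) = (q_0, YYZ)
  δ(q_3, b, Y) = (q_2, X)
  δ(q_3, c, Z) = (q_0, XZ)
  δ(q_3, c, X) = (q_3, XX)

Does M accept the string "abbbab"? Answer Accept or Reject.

Reject

(q_0, abbbab, Z)
  read a, top Z: go to q_2, push YZ → (q_2, bbbab, YZ)
  read b, top Y: go to q_2, push ε → (q_2, bbab, Z)
  ε-move, top Z: go to q_3, push YZ → (q_3, bbab, YZ)
  read b, top Y: go to q_2, push X → (q_2, bab, XZ)
  read b, top X: go to q_1, push XY → (q_1, ab, XYZ)
  read a, top X: go to q_1, push Y → (q_1, b, YYZ)
No transition applies at (q_1, b, YYZ); input not fully consumed.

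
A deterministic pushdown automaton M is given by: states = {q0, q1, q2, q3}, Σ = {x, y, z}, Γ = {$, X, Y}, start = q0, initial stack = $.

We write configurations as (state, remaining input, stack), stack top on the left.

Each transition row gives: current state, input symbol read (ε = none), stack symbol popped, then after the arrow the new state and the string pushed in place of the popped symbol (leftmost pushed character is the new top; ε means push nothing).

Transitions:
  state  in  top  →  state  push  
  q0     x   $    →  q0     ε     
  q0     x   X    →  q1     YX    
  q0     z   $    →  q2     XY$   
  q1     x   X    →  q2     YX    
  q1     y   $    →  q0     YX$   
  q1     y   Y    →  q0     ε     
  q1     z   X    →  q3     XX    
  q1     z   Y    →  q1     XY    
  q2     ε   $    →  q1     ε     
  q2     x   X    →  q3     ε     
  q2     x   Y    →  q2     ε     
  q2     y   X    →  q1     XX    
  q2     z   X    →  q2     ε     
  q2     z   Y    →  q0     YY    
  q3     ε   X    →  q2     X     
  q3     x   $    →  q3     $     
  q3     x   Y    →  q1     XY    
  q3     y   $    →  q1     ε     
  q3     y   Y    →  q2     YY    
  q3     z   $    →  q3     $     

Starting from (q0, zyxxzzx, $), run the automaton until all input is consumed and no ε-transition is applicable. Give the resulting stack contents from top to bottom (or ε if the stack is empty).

ε

(q0, zyxxzzx, $) ⊢ (q2, yxxzzx, XY$) ⊢ (q1, xxzzx, XXY$) ⊢ (q2, xzzx, YXXY$) ⊢ (q2, zzx, XXY$) ⊢ (q2, zx, XY$) ⊢ (q2, x, Y$) ⊢ (q2, ε, $) ⊢ (q1, ε, ε)
All input consumed in state q1 with stack ε.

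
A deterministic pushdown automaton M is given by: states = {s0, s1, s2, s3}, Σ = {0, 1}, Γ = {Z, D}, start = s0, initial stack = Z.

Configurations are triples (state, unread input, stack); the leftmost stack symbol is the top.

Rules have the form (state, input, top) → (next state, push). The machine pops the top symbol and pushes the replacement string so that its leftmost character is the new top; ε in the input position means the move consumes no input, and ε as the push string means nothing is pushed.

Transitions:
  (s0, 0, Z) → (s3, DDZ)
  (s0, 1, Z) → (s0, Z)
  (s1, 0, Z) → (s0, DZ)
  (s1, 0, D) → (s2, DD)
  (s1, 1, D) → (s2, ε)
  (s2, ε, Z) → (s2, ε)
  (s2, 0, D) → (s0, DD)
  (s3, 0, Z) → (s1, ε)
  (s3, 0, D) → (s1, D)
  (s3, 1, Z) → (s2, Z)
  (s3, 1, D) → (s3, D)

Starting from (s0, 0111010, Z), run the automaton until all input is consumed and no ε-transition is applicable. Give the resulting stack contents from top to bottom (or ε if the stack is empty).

(s0, 0111010, Z)
  read 0, top Z: go to s3, push DDZ → (s3, 111010, DDZ)
  read 1, top D: go to s3, push D → (s3, 11010, DDZ)
  read 1, top D: go to s3, push D → (s3, 1010, DDZ)
  read 1, top D: go to s3, push D → (s3, 010, DDZ)
  read 0, top D: go to s1, push D → (s1, 10, DDZ)
  read 1, top D: go to s2, push ε → (s2, 0, DZ)
  read 0, top D: go to s0, push DD → (s0, ε, DDZ)
All input consumed in state s0 with stack DDZ.

DDZ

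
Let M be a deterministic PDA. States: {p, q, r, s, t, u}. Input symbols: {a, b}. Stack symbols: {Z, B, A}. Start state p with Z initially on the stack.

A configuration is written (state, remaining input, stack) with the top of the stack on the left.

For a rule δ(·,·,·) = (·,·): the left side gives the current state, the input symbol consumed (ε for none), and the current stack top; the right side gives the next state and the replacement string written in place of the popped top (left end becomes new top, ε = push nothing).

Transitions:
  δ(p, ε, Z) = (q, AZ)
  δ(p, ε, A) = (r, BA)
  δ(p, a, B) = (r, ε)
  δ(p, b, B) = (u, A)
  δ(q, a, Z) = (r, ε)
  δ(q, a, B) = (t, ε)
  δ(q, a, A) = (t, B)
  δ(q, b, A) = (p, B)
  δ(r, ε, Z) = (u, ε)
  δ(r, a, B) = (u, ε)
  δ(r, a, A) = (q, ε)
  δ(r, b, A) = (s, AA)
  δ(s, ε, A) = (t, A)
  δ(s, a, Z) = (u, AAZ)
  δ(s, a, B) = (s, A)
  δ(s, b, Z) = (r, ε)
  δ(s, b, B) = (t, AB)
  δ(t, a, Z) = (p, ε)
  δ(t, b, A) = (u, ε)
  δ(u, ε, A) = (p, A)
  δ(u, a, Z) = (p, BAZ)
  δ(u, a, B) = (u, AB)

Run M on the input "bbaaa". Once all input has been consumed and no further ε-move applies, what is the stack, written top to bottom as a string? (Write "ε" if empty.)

(p, bbaaa, Z)
  ε-move, top Z: go to q, push AZ → (q, bbaaa, AZ)
  read b, top A: go to p, push B → (p, baaa, BZ)
  read b, top B: go to u, push A → (u, aaa, AZ)
  ε-move, top A: go to p, push A → (p, aaa, AZ)
  ε-move, top A: go to r, push BA → (r, aaa, BAZ)
  read a, top B: go to u, push ε → (u, aa, AZ)
  ε-move, top A: go to p, push A → (p, aa, AZ)
  ε-move, top A: go to r, push BA → (r, aa, BAZ)
  read a, top B: go to u, push ε → (u, a, AZ)
  ε-move, top A: go to p, push A → (p, a, AZ)
  ε-move, top A: go to r, push BA → (r, a, BAZ)
  read a, top B: go to u, push ε → (u, ε, AZ)
  ε-move, top A: go to p, push A → (p, ε, AZ)
  ε-move, top A: go to r, push BA → (r, ε, BAZ)
All input consumed in state r with stack BAZ.

BAZ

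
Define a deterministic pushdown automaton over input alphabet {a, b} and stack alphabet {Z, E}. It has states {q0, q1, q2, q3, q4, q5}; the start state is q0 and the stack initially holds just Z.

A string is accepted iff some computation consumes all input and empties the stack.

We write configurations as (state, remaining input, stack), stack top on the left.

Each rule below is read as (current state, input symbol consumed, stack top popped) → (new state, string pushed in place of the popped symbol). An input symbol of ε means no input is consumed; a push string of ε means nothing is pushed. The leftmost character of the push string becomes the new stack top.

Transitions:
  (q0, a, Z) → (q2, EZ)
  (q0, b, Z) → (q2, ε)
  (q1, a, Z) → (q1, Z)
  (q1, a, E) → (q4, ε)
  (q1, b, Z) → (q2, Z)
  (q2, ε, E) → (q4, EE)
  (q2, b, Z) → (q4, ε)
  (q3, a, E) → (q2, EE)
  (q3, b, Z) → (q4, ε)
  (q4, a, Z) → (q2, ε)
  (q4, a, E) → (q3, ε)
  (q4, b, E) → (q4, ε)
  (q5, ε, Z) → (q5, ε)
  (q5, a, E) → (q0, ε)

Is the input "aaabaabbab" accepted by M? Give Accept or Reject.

(q0, aaabaabbab, Z)
  read a, top Z: go to q2, push EZ → (q2, aabaabbab, EZ)
  ε-move, top E: go to q4, push EE → (q4, aabaabbab, EEZ)
  read a, top E: go to q3, push ε → (q3, abaabbab, EZ)
  read a, top E: go to q2, push EE → (q2, baabbab, EEZ)
  ε-move, top E: go to q4, push EE → (q4, baabbab, EEEZ)
  read b, top E: go to q4, push ε → (q4, aabbab, EEZ)
  read a, top E: go to q3, push ε → (q3, abbab, EZ)
  read a, top E: go to q2, push EE → (q2, bbab, EEZ)
  ε-move, top E: go to q4, push EE → (q4, bbab, EEEZ)
  read b, top E: go to q4, push ε → (q4, bab, EEZ)
  read b, top E: go to q4, push ε → (q4, ab, EZ)
  read a, top E: go to q3, push ε → (q3, b, Z)
  read b, top Z: go to q4, push ε → (q4, ε, ε)
All input consumed and the stack is empty.

Accept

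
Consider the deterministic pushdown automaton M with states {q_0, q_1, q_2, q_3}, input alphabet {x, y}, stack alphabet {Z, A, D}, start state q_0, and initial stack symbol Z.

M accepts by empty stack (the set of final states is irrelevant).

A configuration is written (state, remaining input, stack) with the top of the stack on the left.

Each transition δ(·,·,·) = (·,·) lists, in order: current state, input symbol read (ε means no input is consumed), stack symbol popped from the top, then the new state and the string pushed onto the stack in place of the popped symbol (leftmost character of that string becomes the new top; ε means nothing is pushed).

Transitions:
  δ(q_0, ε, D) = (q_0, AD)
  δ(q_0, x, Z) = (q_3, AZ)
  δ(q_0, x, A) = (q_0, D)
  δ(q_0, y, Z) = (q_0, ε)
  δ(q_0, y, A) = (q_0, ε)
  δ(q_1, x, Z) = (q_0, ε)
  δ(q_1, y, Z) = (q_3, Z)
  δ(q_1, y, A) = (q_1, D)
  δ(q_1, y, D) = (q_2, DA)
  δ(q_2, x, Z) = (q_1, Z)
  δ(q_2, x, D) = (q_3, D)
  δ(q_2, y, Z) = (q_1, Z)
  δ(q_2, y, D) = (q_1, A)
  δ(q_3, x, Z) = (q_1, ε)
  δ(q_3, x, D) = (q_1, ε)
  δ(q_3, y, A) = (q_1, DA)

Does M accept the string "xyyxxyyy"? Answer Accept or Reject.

Reject

(q_0, xyyxxyyy, Z)
  read x, top Z: go to q_3, push AZ → (q_3, yyxxyyy, AZ)
  read y, top A: go to q_1, push DA → (q_1, yxxyyy, DAZ)
  read y, top D: go to q_2, push DA → (q_2, xxyyy, DAAZ)
  read x, top D: go to q_3, push D → (q_3, xyyy, DAAZ)
  read x, top D: go to q_1, push ε → (q_1, yyy, AAZ)
  read y, top A: go to q_1, push D → (q_1, yy, DAZ)
  read y, top D: go to q_2, push DA → (q_2, y, DAAZ)
  read y, top D: go to q_1, push A → (q_1, ε, AAAZ)
All input consumed; stack is AAAZ, not empty, and no further ε-move applies.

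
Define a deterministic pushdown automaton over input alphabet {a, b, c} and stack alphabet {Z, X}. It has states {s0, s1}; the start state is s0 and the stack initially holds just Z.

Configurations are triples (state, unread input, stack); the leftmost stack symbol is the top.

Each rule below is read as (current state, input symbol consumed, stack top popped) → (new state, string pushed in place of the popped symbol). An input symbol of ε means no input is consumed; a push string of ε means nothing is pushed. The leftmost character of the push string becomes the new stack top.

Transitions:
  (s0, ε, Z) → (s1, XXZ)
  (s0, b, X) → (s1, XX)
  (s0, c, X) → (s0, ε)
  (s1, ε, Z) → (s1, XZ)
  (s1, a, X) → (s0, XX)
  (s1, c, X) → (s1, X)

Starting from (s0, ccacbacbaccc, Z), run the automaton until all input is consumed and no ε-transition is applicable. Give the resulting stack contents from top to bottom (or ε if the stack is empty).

XXZ

(s0, ccacbacbaccc, Z)
  ε-move, top Z: go to s1, push XXZ → (s1, ccacbacbaccc, XXZ)
  read c, top X: go to s1, push X → (s1, cacbacbaccc, XXZ)
  read c, top X: go to s1, push X → (s1, acbacbaccc, XXZ)
  read a, top X: go to s0, push XX → (s0, cbacbaccc, XXXZ)
  read c, top X: go to s0, push ε → (s0, bacbaccc, XXZ)
  read b, top X: go to s1, push XX → (s1, acbaccc, XXXZ)
  read a, top X: go to s0, push XX → (s0, cbaccc, XXXXZ)
  read c, top X: go to s0, push ε → (s0, baccc, XXXZ)
  read b, top X: go to s1, push XX → (s1, accc, XXXXZ)
  read a, top X: go to s0, push XX → (s0, ccc, XXXXXZ)
  read c, top X: go to s0, push ε → (s0, cc, XXXXZ)
  read c, top X: go to s0, push ε → (s0, c, XXXZ)
  read c, top X: go to s0, push ε → (s0, ε, XXZ)
All input consumed in state s0 with stack XXZ.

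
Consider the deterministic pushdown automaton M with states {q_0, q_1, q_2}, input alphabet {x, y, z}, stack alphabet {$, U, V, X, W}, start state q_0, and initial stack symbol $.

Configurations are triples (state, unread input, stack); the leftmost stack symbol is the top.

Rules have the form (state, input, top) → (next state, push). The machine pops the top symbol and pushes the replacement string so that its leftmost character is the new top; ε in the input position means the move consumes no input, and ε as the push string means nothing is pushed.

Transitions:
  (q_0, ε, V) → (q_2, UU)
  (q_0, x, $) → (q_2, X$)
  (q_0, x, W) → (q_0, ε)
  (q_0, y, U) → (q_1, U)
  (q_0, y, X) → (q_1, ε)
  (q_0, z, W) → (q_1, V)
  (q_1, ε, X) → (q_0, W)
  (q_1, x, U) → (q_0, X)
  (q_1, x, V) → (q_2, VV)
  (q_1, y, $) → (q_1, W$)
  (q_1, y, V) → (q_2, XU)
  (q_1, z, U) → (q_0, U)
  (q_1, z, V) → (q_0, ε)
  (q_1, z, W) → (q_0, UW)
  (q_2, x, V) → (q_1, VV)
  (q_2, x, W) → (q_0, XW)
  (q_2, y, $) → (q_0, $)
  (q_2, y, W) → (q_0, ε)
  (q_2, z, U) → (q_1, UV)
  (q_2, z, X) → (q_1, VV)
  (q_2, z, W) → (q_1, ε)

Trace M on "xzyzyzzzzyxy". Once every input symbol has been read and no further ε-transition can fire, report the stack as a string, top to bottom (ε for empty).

VUUVUV$

(q_0, xzyzyzzzzyxy, $) ⊢ (q_2, zyzyzzzzyxy, X$) ⊢ (q_1, yzyzzzzyxy, VV$) ⊢ (q_2, zyzzzzyxy, XUV$) ⊢ (q_1, yzzzzyxy, VVUV$) ⊢ (q_2, zzzzyxy, XUVUV$) ⊢ (q_1, zzzyxy, VVUVUV$) ⊢ (q_0, zzyxy, VUVUV$) ⊢ (q_2, zzyxy, UUUVUV$) ⊢ (q_1, zyxy, UVUUVUV$) ⊢ (q_0, yxy, UVUUVUV$) ⊢ (q_1, xy, UVUUVUV$) ⊢ (q_0, y, XVUUVUV$) ⊢ (q_1, ε, VUUVUV$)
All input consumed in state q_1 with stack VUUVUV$.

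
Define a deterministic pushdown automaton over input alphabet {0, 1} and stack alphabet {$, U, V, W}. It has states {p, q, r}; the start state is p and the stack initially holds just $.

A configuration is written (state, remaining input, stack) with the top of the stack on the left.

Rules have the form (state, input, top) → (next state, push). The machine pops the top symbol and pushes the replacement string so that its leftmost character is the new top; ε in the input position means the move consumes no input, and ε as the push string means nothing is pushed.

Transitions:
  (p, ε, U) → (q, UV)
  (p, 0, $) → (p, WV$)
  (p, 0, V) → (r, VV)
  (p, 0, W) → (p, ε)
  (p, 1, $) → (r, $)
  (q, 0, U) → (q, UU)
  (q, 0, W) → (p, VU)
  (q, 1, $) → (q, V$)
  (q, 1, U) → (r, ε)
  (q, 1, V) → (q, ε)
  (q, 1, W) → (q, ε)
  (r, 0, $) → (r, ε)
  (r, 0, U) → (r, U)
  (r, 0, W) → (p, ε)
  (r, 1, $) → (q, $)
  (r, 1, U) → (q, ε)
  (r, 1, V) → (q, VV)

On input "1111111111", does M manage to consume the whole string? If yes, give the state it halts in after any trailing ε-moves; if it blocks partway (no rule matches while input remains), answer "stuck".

(p, 1111111111, $) ⊢ (r, 111111111, $) ⊢ (q, 11111111, $) ⊢ (q, 1111111, V$) ⊢ (q, 111111, $) ⊢ (q, 11111, V$) ⊢ (q, 1111, $) ⊢ (q, 111, V$) ⊢ (q, 11, $) ⊢ (q, 1, V$) ⊢ (q, ε, $)
All input consumed; M is in state q.

q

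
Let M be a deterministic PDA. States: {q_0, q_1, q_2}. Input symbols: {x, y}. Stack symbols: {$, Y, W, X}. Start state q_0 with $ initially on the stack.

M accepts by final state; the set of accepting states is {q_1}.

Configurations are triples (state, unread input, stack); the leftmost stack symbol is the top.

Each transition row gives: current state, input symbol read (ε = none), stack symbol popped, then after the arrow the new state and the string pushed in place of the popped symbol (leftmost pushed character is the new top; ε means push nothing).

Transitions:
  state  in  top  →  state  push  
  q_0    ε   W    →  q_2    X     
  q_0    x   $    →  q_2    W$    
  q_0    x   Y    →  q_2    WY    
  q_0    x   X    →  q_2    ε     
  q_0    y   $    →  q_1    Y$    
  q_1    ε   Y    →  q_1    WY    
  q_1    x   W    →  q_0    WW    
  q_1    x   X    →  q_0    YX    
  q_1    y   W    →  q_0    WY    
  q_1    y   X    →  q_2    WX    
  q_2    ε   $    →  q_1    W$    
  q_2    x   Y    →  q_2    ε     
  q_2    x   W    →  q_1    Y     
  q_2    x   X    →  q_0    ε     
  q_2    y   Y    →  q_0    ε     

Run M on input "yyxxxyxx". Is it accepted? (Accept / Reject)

(q_0, yyxxxyxx, $)
  read y, top $: go to q_1, push Y$ → (q_1, yxxxyxx, Y$)
  ε-move, top Y: go to q_1, push WY → (q_1, yxxxyxx, WY$)
  read y, top W: go to q_0, push WY → (q_0, xxxyxx, WYY$)
  ε-move, top W: go to q_2, push X → (q_2, xxxyxx, XYY$)
  read x, top X: go to q_0, push ε → (q_0, xxyxx, YY$)
  read x, top Y: go to q_2, push WY → (q_2, xyxx, WYY$)
  read x, top W: go to q_1, push Y → (q_1, yxx, YYY$)
  ε-move, top Y: go to q_1, push WY → (q_1, yxx, WYYY$)
  read y, top W: go to q_0, push WY → (q_0, xx, WYYYY$)
  ε-move, top W: go to q_2, push X → (q_2, xx, XYYYY$)
  read x, top X: go to q_0, push ε → (q_0, x, YYYY$)
  read x, top Y: go to q_2, push WY → (q_2, ε, WYYYY$)
All input consumed; state q_2 ∉ F and no further ε-move applies.

Reject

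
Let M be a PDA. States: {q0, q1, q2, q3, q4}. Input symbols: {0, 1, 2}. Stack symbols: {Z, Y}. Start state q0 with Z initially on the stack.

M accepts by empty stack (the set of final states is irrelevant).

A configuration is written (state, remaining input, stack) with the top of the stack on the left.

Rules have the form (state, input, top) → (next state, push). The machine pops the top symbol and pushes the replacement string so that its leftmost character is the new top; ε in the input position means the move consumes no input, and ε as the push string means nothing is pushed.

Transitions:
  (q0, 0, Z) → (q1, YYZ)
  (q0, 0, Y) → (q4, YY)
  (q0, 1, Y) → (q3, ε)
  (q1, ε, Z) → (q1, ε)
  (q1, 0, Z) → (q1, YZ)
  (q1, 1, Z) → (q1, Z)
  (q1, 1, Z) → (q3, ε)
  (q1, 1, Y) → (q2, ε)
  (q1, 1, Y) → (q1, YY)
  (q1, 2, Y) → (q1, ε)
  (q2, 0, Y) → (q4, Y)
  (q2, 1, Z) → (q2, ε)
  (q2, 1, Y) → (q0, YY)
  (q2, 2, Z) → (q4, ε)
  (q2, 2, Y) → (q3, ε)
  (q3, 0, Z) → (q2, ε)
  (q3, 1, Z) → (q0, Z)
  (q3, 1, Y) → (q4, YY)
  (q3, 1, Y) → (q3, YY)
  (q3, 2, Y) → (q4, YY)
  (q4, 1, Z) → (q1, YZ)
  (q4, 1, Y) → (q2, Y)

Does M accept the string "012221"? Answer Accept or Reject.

One accepting computation: (q0, 012221, Z) ⊢ (q1, 12221, YYZ) ⊢ (q1, 2221, YYYZ) ⊢ (q1, 221, YYZ) ⊢ (q1, 21, YZ) ⊢ (q1, 1, Z) ⊢ (q3, ε, ε)
All input consumed and the stack is empty.

Accept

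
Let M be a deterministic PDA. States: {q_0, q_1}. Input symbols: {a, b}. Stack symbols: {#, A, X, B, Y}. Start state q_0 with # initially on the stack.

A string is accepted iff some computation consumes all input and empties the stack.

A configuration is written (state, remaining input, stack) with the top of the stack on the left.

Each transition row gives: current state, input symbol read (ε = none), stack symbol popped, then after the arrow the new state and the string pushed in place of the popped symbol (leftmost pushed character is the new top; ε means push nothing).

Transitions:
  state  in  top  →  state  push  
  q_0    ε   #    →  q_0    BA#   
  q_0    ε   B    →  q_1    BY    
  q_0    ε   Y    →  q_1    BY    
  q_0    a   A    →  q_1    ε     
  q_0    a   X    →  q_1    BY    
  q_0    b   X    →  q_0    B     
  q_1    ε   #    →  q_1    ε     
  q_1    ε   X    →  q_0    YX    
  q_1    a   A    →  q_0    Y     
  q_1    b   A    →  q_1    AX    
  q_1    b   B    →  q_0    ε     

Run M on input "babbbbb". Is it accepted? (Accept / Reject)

(q_0, babbbbb, #) ⊢ (q_0, babbbbb, BA#) ⊢ (q_1, babbbbb, BYA#) ⊢ (q_0, abbbbb, YA#) ⊢ (q_1, abbbbb, BYA#)
No transition applies at (q_1, abbbbb, BYA#); input not fully consumed.

Reject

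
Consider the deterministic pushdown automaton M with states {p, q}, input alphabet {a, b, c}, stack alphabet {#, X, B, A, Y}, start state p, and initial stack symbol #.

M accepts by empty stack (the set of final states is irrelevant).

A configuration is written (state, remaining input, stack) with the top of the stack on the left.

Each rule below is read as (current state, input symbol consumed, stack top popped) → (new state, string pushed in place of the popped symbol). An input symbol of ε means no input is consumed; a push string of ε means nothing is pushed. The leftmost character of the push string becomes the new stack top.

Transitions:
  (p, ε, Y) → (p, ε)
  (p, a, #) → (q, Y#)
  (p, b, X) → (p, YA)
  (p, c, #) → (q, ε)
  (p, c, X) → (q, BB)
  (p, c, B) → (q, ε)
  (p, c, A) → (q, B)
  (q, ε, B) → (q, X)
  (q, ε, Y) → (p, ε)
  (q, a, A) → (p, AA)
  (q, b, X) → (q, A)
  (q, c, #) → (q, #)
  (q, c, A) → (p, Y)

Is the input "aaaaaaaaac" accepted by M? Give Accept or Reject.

Accept

(p, aaaaaaaaac, #) ⊢ (q, aaaaaaaac, Y#) ⊢ (p, aaaaaaaac, #) ⊢ (q, aaaaaaac, Y#) ⊢ (p, aaaaaaac, #) ⊢ (q, aaaaaac, Y#) ⊢ (p, aaaaaac, #) ⊢ (q, aaaaac, Y#) ⊢ (p, aaaaac, #) ⊢ (q, aaaac, Y#) ⊢ (p, aaaac, #) ⊢ (q, aaac, Y#) ⊢ (p, aaac, #) ⊢ (q, aac, Y#) ⊢ (p, aac, #) ⊢ (q, ac, Y#) ⊢ (p, ac, #) ⊢ (q, c, Y#) ⊢ (p, c, #) ⊢ (q, ε, ε)
All input consumed and the stack is empty.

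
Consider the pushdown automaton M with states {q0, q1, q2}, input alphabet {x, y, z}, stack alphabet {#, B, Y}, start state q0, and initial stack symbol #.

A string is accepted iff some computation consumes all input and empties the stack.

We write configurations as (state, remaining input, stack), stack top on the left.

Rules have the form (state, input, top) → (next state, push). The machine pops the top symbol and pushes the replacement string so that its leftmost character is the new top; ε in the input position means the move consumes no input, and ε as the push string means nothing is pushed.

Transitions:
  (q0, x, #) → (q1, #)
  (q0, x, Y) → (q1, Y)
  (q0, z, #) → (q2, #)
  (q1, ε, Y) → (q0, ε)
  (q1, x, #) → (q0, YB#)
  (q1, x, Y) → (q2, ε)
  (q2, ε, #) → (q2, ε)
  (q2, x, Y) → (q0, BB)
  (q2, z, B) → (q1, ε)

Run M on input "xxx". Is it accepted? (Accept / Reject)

No computation consumes all input and empties the stack.

Reject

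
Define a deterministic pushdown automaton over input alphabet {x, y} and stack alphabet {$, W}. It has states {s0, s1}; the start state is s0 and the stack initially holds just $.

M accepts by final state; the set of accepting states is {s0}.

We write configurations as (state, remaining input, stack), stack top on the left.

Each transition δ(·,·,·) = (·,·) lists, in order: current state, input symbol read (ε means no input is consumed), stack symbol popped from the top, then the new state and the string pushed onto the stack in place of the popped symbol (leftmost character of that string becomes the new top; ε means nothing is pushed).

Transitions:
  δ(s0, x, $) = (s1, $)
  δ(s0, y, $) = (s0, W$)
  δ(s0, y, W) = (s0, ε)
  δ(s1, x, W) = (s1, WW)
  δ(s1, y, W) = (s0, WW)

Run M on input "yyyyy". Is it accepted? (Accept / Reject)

(s0, yyyyy, $)
  read y, top $: go to s0, push W$ → (s0, yyyy, W$)
  read y, top W: go to s0, push ε → (s0, yyy, $)
  read y, top $: go to s0, push W$ → (s0, yy, W$)
  read y, top W: go to s0, push ε → (s0, y, $)
  read y, top $: go to s0, push W$ → (s0, ε, W$)
All input consumed; state s0 ∈ F.

Accept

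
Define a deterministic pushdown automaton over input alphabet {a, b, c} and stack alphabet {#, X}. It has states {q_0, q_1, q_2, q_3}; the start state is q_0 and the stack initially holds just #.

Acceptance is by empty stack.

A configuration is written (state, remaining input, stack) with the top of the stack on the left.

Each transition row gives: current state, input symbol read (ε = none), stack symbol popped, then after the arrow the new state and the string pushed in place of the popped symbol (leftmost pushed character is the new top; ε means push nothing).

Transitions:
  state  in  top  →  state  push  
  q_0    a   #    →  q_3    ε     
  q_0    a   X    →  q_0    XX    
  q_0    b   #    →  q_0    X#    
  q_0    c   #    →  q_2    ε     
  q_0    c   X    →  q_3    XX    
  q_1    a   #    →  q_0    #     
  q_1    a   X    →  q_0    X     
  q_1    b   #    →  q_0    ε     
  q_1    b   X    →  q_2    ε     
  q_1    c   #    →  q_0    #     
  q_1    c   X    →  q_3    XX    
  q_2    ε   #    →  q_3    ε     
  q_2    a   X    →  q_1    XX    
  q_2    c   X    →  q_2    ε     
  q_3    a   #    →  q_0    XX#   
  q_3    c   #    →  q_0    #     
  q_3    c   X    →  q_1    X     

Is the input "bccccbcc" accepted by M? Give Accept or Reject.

(q_0, bccccbcc, #)
  read b, top #: go to q_0, push X# → (q_0, ccccbcc, X#)
  read c, top X: go to q_3, push XX → (q_3, cccbcc, XX#)
  read c, top X: go to q_1, push X → (q_1, ccbcc, XX#)
  read c, top X: go to q_3, push XX → (q_3, cbcc, XXX#)
  read c, top X: go to q_1, push X → (q_1, bcc, XXX#)
  read b, top X: go to q_2, push ε → (q_2, cc, XX#)
  read c, top X: go to q_2, push ε → (q_2, c, X#)
  read c, top X: go to q_2, push ε → (q_2, ε, #)
  ε-move, top #: go to q_3, push ε → (q_3, ε, ε)
All input consumed and the stack is empty.

Accept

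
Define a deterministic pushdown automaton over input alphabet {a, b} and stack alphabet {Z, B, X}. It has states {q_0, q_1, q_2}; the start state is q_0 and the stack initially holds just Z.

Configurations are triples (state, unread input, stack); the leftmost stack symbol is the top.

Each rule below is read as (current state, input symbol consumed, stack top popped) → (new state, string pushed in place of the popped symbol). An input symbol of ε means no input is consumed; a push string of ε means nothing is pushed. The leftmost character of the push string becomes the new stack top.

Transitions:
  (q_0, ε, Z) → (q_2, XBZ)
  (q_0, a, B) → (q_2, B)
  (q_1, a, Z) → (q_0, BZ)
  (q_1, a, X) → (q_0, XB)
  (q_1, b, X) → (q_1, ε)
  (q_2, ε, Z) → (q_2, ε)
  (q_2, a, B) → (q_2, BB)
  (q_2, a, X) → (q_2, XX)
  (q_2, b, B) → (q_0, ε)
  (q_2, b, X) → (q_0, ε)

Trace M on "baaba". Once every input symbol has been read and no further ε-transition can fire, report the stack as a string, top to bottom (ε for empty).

BZ

(q_0, baaba, Z)
  ε-move, top Z: go to q_2, push XBZ → (q_2, baaba, XBZ)
  read b, top X: go to q_0, push ε → (q_0, aaba, BZ)
  read a, top B: go to q_2, push B → (q_2, aba, BZ)
  read a, top B: go to q_2, push BB → (q_2, ba, BBZ)
  read b, top B: go to q_0, push ε → (q_0, a, BZ)
  read a, top B: go to q_2, push B → (q_2, ε, BZ)
All input consumed in state q_2 with stack BZ.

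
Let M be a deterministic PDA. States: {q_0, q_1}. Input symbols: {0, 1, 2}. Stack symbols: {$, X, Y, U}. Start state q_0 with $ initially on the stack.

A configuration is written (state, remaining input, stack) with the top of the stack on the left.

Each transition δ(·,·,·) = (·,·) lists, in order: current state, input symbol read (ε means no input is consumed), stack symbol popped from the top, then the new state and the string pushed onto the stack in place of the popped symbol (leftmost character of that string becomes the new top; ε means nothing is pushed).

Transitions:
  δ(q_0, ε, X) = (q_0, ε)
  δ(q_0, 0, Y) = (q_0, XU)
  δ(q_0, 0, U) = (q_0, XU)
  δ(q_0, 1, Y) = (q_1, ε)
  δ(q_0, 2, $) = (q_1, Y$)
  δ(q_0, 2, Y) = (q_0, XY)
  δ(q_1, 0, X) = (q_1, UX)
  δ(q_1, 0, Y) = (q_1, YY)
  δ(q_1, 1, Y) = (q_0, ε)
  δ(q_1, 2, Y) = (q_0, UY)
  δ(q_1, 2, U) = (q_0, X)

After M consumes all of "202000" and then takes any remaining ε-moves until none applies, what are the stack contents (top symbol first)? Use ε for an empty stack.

(q_0, 202000, $)
  read 2, top $: go to q_1, push Y$ → (q_1, 02000, Y$)
  read 0, top Y: go to q_1, push YY → (q_1, 2000, YY$)
  read 2, top Y: go to q_0, push UY → (q_0, 000, UYY$)
  read 0, top U: go to q_0, push XU → (q_0, 00, XUYY$)
  ε-move, top X: go to q_0, push ε → (q_0, 00, UYY$)
  read 0, top U: go to q_0, push XU → (q_0, 0, XUYY$)
  ε-move, top X: go to q_0, push ε → (q_0, 0, UYY$)
  read 0, top U: go to q_0, push XU → (q_0, ε, XUYY$)
  ε-move, top X: go to q_0, push ε → (q_0, ε, UYY$)
All input consumed in state q_0 with stack UYY$.

UYY$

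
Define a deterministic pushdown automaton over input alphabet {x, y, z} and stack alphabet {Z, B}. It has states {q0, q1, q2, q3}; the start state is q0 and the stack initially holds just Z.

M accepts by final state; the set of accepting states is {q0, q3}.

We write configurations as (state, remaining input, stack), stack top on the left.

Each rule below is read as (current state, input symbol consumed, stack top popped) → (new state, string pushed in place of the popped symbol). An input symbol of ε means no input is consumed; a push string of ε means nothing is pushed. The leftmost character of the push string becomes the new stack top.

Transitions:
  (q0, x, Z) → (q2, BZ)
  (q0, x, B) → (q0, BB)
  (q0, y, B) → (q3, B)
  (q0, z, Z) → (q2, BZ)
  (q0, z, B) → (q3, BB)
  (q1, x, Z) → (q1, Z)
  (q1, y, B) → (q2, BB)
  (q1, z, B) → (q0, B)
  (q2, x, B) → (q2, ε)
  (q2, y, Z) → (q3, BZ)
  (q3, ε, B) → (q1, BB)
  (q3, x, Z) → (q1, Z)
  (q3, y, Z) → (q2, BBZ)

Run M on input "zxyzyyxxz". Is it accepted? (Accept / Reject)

Reject

(q0, zxyzyyxxz, Z)
  read z, top Z: go to q2, push BZ → (q2, xyzyyxxz, BZ)
  read x, top B: go to q2, push ε → (q2, yzyyxxz, Z)
  read y, top Z: go to q3, push BZ → (q3, zyyxxz, BZ)
  ε-move, top B: go to q1, push BB → (q1, zyyxxz, BBZ)
  read z, top B: go to q0, push B → (q0, yyxxz, BBZ)
  read y, top B: go to q3, push B → (q3, yxxz, BBZ)
  ε-move, top B: go to q1, push BB → (q1, yxxz, BBBZ)
  read y, top B: go to q2, push BB → (q2, xxz, BBBBZ)
  read x, top B: go to q2, push ε → (q2, xz, BBBZ)
  read x, top B: go to q2, push ε → (q2, z, BBZ)
No transition applies at (q2, z, BBZ); input not fully consumed.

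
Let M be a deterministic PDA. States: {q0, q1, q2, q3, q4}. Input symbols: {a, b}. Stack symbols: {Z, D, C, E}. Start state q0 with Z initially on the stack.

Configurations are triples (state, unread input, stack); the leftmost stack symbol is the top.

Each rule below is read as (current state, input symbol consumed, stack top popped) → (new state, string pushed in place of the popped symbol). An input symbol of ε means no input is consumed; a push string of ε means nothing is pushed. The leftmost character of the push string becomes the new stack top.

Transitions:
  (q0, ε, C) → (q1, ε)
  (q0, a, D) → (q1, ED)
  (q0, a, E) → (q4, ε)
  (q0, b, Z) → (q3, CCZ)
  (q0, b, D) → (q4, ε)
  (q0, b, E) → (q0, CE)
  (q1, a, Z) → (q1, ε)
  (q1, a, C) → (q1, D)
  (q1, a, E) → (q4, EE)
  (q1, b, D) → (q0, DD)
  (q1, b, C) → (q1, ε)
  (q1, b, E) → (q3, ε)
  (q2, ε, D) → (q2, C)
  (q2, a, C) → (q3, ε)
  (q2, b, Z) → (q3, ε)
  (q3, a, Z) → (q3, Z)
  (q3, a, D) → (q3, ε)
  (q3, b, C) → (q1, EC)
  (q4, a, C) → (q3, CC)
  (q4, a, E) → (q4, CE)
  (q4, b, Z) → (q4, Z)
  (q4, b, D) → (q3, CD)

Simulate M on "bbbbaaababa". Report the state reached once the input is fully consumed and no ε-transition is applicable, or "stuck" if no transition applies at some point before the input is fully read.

(q0, bbbbaaababa, Z)
  read b, top Z: go to q3, push CCZ → (q3, bbbaaababa, CCZ)
  read b, top C: go to q1, push EC → (q1, bbaaababa, ECCZ)
  read b, top E: go to q3, push ε → (q3, baaababa, CCZ)
  read b, top C: go to q1, push EC → (q1, aaababa, ECCZ)
  read a, top E: go to q4, push EE → (q4, aababa, EECCZ)
  read a, top E: go to q4, push CE → (q4, ababa, CEECCZ)
  read a, top C: go to q3, push CC → (q3, baba, CCEECCZ)
  read b, top C: go to q1, push EC → (q1, aba, ECCEECCZ)
  read a, top E: go to q4, push EE → (q4, ba, EECCEECCZ)
No transition for (q4, b, top E); M blocks with input ba remaining.

stuck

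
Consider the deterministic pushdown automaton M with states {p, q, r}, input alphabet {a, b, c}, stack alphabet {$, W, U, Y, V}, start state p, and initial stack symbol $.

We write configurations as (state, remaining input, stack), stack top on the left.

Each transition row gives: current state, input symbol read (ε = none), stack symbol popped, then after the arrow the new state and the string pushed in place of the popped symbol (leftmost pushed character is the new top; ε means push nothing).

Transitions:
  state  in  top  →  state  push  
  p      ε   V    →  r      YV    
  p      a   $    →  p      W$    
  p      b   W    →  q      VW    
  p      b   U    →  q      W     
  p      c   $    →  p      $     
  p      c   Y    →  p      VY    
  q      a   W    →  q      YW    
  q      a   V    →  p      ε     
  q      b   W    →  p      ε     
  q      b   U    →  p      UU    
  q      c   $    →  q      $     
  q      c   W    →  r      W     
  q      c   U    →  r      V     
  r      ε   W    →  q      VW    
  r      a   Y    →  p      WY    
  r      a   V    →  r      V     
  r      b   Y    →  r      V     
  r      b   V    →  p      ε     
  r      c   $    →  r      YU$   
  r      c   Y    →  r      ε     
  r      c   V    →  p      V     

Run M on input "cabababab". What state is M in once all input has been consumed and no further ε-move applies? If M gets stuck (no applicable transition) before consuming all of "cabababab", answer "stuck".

(p, cabababab, $)
  read c, top $: go to p, push $ → (p, abababab, $)
  read a, top $: go to p, push W$ → (p, bababab, W$)
  read b, top W: go to q, push VW → (q, ababab, VW$)
  read a, top V: go to p, push ε → (p, babab, W$)
  read b, top W: go to q, push VW → (q, abab, VW$)
  read a, top V: go to p, push ε → (p, bab, W$)
  read b, top W: go to q, push VW → (q, ab, VW$)
  read a, top V: go to p, push ε → (p, b, W$)
  read b, top W: go to q, push VW → (q, ε, VW$)
All input consumed; M is in state q.

q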